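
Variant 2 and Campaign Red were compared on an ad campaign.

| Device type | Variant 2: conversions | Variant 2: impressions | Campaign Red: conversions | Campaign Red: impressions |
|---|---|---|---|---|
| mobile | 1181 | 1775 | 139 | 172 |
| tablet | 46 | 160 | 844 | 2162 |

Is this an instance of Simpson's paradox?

Mobile: Variant 2 1181/1775 = 66.5%, Campaign Red 139/172 = 80.8% → Campaign Red
Tablet: Variant 2 46/160 = 28.8%, Campaign Red 844/2162 = 39.0% → Campaign Red
Overall: Variant 2 1227/1935 = 63.4%, Campaign Red 983/2334 = 42.1% → Variant 2
Campaign Red wins each device group but Variant 2 wins overall — the comparison reverses. Campaign Red's impressions skew toward tablet, which has a lower base rate.

Yes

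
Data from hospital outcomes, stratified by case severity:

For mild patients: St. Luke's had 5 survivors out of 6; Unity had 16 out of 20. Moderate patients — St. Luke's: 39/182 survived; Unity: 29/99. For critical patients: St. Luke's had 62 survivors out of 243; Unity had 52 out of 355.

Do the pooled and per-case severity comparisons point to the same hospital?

Mild: St. Luke's 5/6 = 83.3%, Unity 16/20 = 80.0% → St. Luke's
Moderate: St. Luke's 39/182 = 21.4%, Unity 29/99 = 29.3% → Unity
Critical: St. Luke's 62/243 = 25.5%, Unity 52/355 = 14.6% → St. Luke's
Overall: St. Luke's 106/431 = 24.6%, Unity 97/474 = 20.5% → St. Luke's
Neither sweeps: St. Luke's wins 2 of 3 groups, Unity wins 1. St. Luke's wins overall but not every group — no Simpson reversal.

No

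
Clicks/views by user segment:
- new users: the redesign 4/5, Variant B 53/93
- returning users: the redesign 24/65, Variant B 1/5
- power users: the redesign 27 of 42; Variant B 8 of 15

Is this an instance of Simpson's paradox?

Yes

New users: the redesign 4/5 = 80.0%, Variant B 53/93 = 57.0% → the redesign
Returning users: the redesign 24/65 = 36.9%, Variant B 1/5 = 20.0% → the redesign
Power users: the redesign 27/42 = 64.3%, Variant B 8/15 = 53.3% → the redesign
Overall: the redesign 55/112 = 49.1%, Variant B 62/113 = 54.9% → Variant B
The redesign wins each user group but Variant B wins overall — the comparison reverses. The redesign's views skew toward returning users, which has a lower base rate.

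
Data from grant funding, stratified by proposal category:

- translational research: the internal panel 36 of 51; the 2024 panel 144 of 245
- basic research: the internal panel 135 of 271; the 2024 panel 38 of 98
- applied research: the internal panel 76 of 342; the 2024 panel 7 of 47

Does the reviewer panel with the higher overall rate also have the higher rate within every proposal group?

Translational research: the internal panel 36/51 = 70.6%, the 2024 panel 144/245 = 58.8% → the internal panel
Basic research: the internal panel 135/271 = 49.8%, the 2024 panel 38/98 = 38.8% → the internal panel
Applied research: the internal panel 76/342 = 22.2%, the 2024 panel 7/47 = 14.9% → the internal panel
Overall: the internal panel 247/664 = 37.2%, the 2024 panel 189/390 = 48.5% → the 2024 panel
The internal panel wins each proposal group but the 2024 panel wins overall — the comparison reverses. The internal panel's proposals skew toward applied research, which has a lower base rate.

No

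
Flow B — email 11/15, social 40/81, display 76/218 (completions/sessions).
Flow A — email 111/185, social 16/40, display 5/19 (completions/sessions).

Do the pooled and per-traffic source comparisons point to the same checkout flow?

Email: Flow B 11/15 = 73.3%, Flow A 111/185 = 60.0% → Flow B
Social: Flow B 40/81 = 49.4%, Flow A 16/40 = 40.0% → Flow B
Display: Flow B 76/218 = 34.9%, Flow A 5/19 = 26.3% → Flow B
Overall: Flow B 127/314 = 40.4%, Flow A 132/244 = 54.1% → Flow A
Flow B wins each traffic group but Flow A wins overall — the comparison reverses. Flow B's sessions skew toward display, which has a lower base rate.

No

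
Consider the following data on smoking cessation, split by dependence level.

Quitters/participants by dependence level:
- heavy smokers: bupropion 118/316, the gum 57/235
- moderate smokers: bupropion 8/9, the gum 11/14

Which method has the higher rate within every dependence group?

bupropion

Heavy smokers: bupropion 118/316 = 37.3%, the gum 57/235 = 24.3% → bupropion
Moderate smokers: bupropion 8/9 = 88.9%, the gum 11/14 = 78.6% → bupropion
Bupropion has the higher rate in both groups.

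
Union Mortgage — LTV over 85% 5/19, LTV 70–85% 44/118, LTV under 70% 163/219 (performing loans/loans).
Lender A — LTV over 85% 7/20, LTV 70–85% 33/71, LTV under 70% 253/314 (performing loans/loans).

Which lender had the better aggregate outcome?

Lender A

LTV over 85%: Union Mortgage 5/19 = 26.3%, Lender A 7/20 = 35.0% → Lender A
LTV 70–85%: Union Mortgage 44/118 = 37.3%, Lender A 33/71 = 46.5% → Lender A
LTV under 70%: Union Mortgage 163/219 = 74.4%, Lender A 253/314 = 80.6% → Lender A
Overall: Union Mortgage 212/356 = 59.6%, Lender A 293/405 = 72.3% → Lender A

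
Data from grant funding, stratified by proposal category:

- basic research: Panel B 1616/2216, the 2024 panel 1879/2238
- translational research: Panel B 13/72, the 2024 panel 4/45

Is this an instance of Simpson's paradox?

Basic research: Panel B 1616/2216 = 72.9%, the 2024 panel 1879/2238 = 84.0% → the 2024 panel
Translational research: Panel B 13/72 = 18.1%, the 2024 panel 4/45 = 8.9% → Panel B
Overall: Panel B 1629/2288 = 71.2%, the 2024 panel 1883/2283 = 82.5% → the 2024 panel
Neither sweeps: Panel B wins 1 of 2 groups, the 2024 panel wins 1. The 2024 panel wins overall but not every group — no Simpson reversal.

No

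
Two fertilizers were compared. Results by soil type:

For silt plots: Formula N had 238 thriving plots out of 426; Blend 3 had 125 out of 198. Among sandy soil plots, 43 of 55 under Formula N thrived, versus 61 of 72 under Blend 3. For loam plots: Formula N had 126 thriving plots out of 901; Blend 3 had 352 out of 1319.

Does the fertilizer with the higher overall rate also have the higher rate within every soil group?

Yes

Silt: Formula N 238/426 = 55.9%, Blend 3 125/198 = 63.1% → Blend 3
Sandy soil: Formula N 43/55 = 78.2%, Blend 3 61/72 = 84.7% → Blend 3
Loam: Formula N 126/901 = 14.0%, Blend 3 352/1319 = 26.7% → Blend 3
Overall: Formula N 407/1382 = 29.5%, Blend 3 538/1589 = 33.9% → Blend 3
Blend 3 wins overall and in every soil group — no reversal.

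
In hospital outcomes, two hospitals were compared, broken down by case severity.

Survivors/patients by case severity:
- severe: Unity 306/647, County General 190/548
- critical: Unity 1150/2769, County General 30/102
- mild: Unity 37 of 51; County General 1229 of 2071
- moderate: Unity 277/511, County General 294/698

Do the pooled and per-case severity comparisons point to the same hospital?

No

Severe: Unity 306/647 = 47.3%, County General 190/548 = 34.7% → Unity
Critical: Unity 1150/2769 = 41.5%, County General 30/102 = 29.4% → Unity
Mild: Unity 37/51 = 72.5%, County General 1229/2071 = 59.3% → Unity
Moderate: Unity 277/511 = 54.2%, County General 294/698 = 42.1% → Unity
Overall: Unity 1770/3978 = 44.5%, County General 1743/3419 = 51.0% → County General
Unity wins each case group but County General wins overall — the comparison reverses. Unity's patients skew toward critical, which has a lower base rate.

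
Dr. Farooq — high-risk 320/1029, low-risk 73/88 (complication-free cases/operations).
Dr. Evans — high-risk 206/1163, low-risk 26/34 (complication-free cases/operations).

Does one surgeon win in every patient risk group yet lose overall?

No

High-risk: Dr. Farooq 320/1029 = 31.1%, Dr. Evans 206/1163 = 17.7% → Dr. Farooq
Low-risk: Dr. Farooq 73/88 = 83.0%, Dr. Evans 26/34 = 76.5% → Dr. Farooq
Overall: Dr. Farooq 393/1117 = 35.2%, Dr. Evans 232/1197 = 19.4% → Dr. Farooq
Dr. Farooq wins overall and in every patient risk group — no reversal.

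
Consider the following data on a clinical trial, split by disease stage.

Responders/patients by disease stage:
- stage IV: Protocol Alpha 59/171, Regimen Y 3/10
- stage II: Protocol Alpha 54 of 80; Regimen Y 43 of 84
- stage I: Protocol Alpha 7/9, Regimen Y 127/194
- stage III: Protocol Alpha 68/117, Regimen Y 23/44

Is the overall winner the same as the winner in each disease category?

Stage IV: Protocol Alpha 59/171 = 34.5%, Regimen Y 3/10 = 30.0% → Protocol Alpha
Stage II: Protocol Alpha 54/80 = 67.5%, Regimen Y 43/84 = 51.2% → Protocol Alpha
Stage I: Protocol Alpha 7/9 = 77.8%, Regimen Y 127/194 = 65.5% → Protocol Alpha
Stage III: Protocol Alpha 68/117 = 58.1%, Regimen Y 23/44 = 52.3% → Protocol Alpha
Overall: Protocol Alpha 188/377 = 49.9%, Regimen Y 196/332 = 59.0% → Regimen Y
Protocol Alpha wins each disease group but Regimen Y wins overall — the comparison reverses. Protocol Alpha's patients skew toward stage IV, which has a lower base rate.

No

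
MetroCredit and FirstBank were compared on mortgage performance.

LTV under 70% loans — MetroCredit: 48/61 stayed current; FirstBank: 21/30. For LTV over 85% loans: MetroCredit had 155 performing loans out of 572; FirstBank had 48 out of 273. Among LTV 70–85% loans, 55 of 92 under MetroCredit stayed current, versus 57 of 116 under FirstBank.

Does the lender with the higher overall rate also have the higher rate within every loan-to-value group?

Yes

LTV under 70%: MetroCredit 48/61 = 78.7%, FirstBank 21/30 = 70.0% → MetroCredit
LTV over 85%: MetroCredit 155/572 = 27.1%, FirstBank 48/273 = 17.6% → MetroCredit
LTV 70–85%: MetroCredit 55/92 = 59.8%, FirstBank 57/116 = 49.1% → MetroCredit
Overall: MetroCredit 258/725 = 35.6%, FirstBank 126/419 = 30.1% → MetroCredit
MetroCredit wins overall and in every loan-to-value group — no reversal.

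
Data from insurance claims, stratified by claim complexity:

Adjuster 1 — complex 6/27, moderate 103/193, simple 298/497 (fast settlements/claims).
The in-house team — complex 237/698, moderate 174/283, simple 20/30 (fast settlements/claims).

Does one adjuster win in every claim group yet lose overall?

Yes

Complex: Adjuster 1 6/27 = 22.2%, the in-house team 237/698 = 34.0% → the in-house team
Moderate: Adjuster 1 103/193 = 53.4%, the in-house team 174/283 = 61.5% → the in-house team
Simple: Adjuster 1 298/497 = 60.0%, the in-house team 20/30 = 66.7% → the in-house team
Overall: Adjuster 1 407/717 = 56.8%, the in-house team 431/1011 = 42.6% → Adjuster 1
The in-house team wins each claim group but Adjuster 1 wins overall — the comparison reverses. The in-house team's claims skew toward complex, which has a lower base rate.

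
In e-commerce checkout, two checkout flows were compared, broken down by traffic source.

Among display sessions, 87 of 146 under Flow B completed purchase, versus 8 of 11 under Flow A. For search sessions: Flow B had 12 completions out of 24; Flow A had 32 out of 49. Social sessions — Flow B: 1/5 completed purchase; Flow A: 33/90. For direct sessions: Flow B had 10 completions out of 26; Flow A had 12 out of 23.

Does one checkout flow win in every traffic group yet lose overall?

Yes

Display: Flow B 87/146 = 59.6%, Flow A 8/11 = 72.7% → Flow A
Search: Flow B 12/24 = 50.0%, Flow A 32/49 = 65.3% → Flow A
Social: Flow B 1/5 = 20.0%, Flow A 33/90 = 36.7% → Flow A
Direct: Flow B 10/26 = 38.5%, Flow A 12/23 = 52.2% → Flow A
Overall: Flow B 110/201 = 54.7%, Flow A 85/173 = 49.1% → Flow B
Flow A wins each traffic group but Flow B wins overall — the comparison reverses. Flow A's sessions skew toward social, which has a lower base rate.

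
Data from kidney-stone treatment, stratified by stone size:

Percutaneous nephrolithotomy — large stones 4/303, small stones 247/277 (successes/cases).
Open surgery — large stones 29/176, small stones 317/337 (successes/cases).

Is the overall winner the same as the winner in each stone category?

Yes

Large stones: percutaneous nephrolithotomy 4/303 = 1.3%, open surgery 29/176 = 16.5% → open surgery
Small stones: percutaneous nephrolithotomy 247/277 = 89.2%, open surgery 317/337 = 94.1% → open surgery
Overall: percutaneous nephrolithotomy 251/580 = 43.3%, open surgery 346/513 = 67.4% → open surgery
Open surgery wins overall and in every stone group — no reversal.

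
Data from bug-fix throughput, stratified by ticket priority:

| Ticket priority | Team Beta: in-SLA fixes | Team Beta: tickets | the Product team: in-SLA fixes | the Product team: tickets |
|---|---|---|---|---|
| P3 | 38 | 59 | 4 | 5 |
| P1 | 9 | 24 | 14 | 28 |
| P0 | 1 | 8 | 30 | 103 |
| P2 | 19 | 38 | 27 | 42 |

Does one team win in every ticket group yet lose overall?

P3: Team Beta 38/59 = 64.4%, the Product team 4/5 = 80.0% → the Product team
P1: Team Beta 9/24 = 37.5%, the Product team 14/28 = 50.0% → the Product team
P0: Team Beta 1/8 = 12.5%, the Product team 30/103 = 29.1% → the Product team
P2: Team Beta 19/38 = 50.0%, the Product team 27/42 = 64.3% → the Product team
Overall: Team Beta 67/129 = 51.9%, the Product team 75/178 = 42.1% → Team Beta
The Product team wins each ticket group but Team Beta wins overall — the comparison reverses. The Product team's tickets skew toward P0, which has a lower base rate.

Yes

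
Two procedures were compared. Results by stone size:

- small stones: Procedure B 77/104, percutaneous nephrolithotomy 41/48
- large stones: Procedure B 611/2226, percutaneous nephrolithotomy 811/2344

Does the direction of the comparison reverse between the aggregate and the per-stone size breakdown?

Small stones: Procedure B 77/104 = 74.0%, percutaneous nephrolithotomy 41/48 = 85.4% → percutaneous nephrolithotomy
Large stones: Procedure B 611/2226 = 27.4%, percutaneous nephrolithotomy 811/2344 = 34.6% → percutaneous nephrolithotomy
Overall: Procedure B 688/2330 = 29.5%, percutaneous nephrolithotomy 852/2392 = 35.6% → percutaneous nephrolithotomy
Percutaneous nephrolithotomy wins overall and in every stone group — no reversal.

No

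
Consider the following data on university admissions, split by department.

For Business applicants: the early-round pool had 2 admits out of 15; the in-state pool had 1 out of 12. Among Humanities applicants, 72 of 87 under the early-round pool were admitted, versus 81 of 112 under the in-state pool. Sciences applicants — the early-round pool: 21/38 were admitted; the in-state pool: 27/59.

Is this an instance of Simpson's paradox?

No

Business: the early-round pool 2/15 = 13.3%, the in-state pool 1/12 = 8.3% → the early-round pool
Humanities: the early-round pool 72/87 = 82.8%, the in-state pool 81/112 = 72.3% → the early-round pool
Sciences: the early-round pool 21/38 = 55.3%, the in-state pool 27/59 = 45.8% → the early-round pool
Overall: the early-round pool 95/140 = 67.9%, the in-state pool 109/183 = 59.6% → the early-round pool
The early-round pool wins overall and in every department group — no reversal.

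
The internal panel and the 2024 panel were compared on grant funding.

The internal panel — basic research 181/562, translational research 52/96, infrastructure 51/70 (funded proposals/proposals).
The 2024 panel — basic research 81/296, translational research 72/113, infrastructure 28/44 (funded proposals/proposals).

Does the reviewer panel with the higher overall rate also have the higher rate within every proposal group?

Basic research: the internal panel 181/562 = 32.2%, the 2024 panel 81/296 = 27.4% → the internal panel
Translational research: the internal panel 52/96 = 54.2%, the 2024 panel 72/113 = 63.7% → the 2024 panel
Infrastructure: the internal panel 51/70 = 72.9%, the 2024 panel 28/44 = 63.6% → the internal panel
Overall: the internal panel 284/728 = 39.0%, the 2024 panel 181/453 = 40.0% → the 2024 panel
Neither sweeps: the internal panel wins 2 of 3 groups, the 2024 panel wins 1. The 2024 panel wins overall but not every group — no Simpson reversal.

No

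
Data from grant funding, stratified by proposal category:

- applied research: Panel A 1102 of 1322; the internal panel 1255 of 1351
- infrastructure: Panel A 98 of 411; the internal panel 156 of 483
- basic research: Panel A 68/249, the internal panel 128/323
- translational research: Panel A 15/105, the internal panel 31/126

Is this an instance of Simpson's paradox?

Applied research: Panel A 1102/1322 = 83.4%, the internal panel 1255/1351 = 92.9% → the internal panel
Infrastructure: Panel A 98/411 = 23.8%, the internal panel 156/483 = 32.3% → the internal panel
Basic research: Panel A 68/249 = 27.3%, the internal panel 128/323 = 39.6% → the internal panel
Translational research: Panel A 15/105 = 14.3%, the internal panel 31/126 = 24.6% → the internal panel
Overall: Panel A 1283/2087 = 61.5%, the internal panel 1570/2283 = 68.8% → the internal panel
The internal panel wins overall and in every proposal group — no reversal.

No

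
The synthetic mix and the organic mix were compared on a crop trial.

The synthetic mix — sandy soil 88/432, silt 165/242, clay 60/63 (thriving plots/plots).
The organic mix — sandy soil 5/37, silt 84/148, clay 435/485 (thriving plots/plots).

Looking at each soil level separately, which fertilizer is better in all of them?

the synthetic mix

Sandy soil: the synthetic mix 88/432 = 20.4%, the organic mix 5/37 = 13.5% → the synthetic mix
Silt: the synthetic mix 165/242 = 68.2%, the organic mix 84/148 = 56.8% → the synthetic mix
Clay: the synthetic mix 60/63 = 95.2%, the organic mix 435/485 = 89.7% → the synthetic mix
The synthetic mix has the higher rate in all 3 groups.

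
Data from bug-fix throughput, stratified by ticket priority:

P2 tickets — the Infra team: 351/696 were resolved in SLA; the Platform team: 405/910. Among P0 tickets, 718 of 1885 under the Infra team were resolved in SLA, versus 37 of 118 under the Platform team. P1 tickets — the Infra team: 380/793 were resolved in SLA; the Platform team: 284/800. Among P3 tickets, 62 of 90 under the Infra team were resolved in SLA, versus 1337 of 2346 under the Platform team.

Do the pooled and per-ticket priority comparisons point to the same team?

No

P2: the Infra team 351/696 = 50.4%, the Platform team 405/910 = 44.5% → the Infra team
P0: the Infra team 718/1885 = 38.1%, the Platform team 37/118 = 31.4% → the Infra team
P1: the Infra team 380/793 = 47.9%, the Platform team 284/800 = 35.5% → the Infra team
P3: the Infra team 62/90 = 68.9%, the Platform team 1337/2346 = 57.0% → the Infra team
Overall: the Infra team 1511/3464 = 43.6%, the Platform team 2063/4174 = 49.4% → the Platform team
The Infra team wins each ticket group but the Platform team wins overall — the comparison reverses. The Infra team's tickets skew toward P0, which has a lower base rate.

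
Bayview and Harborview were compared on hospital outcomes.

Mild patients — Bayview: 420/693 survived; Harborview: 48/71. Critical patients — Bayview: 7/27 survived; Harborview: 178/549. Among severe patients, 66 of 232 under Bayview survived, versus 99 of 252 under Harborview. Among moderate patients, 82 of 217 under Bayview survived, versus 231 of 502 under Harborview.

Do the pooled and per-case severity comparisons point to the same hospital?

Mild: Bayview 420/693 = 60.6%, Harborview 48/71 = 67.6% → Harborview
Critical: Bayview 7/27 = 25.9%, Harborview 178/549 = 32.4% → Harborview
Severe: Bayview 66/232 = 28.4%, Harborview 99/252 = 39.3% → Harborview
Moderate: Bayview 82/217 = 37.8%, Harborview 231/502 = 46.0% → Harborview
Overall: Bayview 575/1169 = 49.2%, Harborview 556/1374 = 40.5% → Bayview
Harborview wins each case group but Bayview wins overall — the comparison reverses. Harborview's patients skew toward critical, which has a lower base rate.

No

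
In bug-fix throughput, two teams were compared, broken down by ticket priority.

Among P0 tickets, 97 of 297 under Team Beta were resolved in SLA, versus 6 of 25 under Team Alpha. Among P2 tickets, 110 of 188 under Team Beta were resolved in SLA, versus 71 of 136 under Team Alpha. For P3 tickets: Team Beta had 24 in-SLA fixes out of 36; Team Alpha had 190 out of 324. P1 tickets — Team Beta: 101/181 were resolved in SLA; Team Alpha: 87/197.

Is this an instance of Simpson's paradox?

P0: Team Beta 97/297 = 32.7%, Team Alpha 6/25 = 24.0% → Team Beta
P2: Team Beta 110/188 = 58.5%, Team Alpha 71/136 = 52.2% → Team Beta
P3: Team Beta 24/36 = 66.7%, Team Alpha 190/324 = 58.6% → Team Beta
P1: Team Beta 101/181 = 55.8%, Team Alpha 87/197 = 44.2% → Team Beta
Overall: Team Beta 332/702 = 47.3%, Team Alpha 354/682 = 51.9% → Team Alpha
Team Beta wins each ticket group but Team Alpha wins overall — the comparison reverses. Team Beta's tickets skew toward P0, which has a lower base rate.

Yes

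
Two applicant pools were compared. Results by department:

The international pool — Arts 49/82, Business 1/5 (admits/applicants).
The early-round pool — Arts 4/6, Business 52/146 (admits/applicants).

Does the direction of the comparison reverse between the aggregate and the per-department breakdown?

Arts: the international pool 49/82 = 59.8%, the early-round pool 4/6 = 66.7% → the early-round pool
Business: the international pool 1/5 = 20.0%, the early-round pool 52/146 = 35.6% → the early-round pool
Overall: the international pool 50/87 = 57.5%, the early-round pool 56/152 = 36.8% → the international pool
The early-round pool wins each department group but the international pool wins overall — the comparison reverses. The early-round pool's applicants skew toward Business, which has a lower base rate.

Yes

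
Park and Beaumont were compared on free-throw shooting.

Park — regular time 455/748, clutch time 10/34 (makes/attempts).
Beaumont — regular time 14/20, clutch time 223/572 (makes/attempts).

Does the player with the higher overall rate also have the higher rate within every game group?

No

Regular time: Park 455/748 = 60.8%, Beaumont 14/20 = 70.0% → Beaumont
Clutch time: Park 10/34 = 29.4%, Beaumont 223/572 = 39.0% → Beaumont
Overall: Park 465/782 = 59.5%, Beaumont 237/592 = 40.0% → Park
Beaumont wins each game group but Park wins overall — the comparison reverses. Beaumont's attempts skew toward clutch time, which has a lower base rate.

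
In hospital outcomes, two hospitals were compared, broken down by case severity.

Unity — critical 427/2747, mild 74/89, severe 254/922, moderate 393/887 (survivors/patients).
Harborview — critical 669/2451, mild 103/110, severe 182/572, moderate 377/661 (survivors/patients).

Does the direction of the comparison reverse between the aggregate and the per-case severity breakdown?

No

Critical: Unity 427/2747 = 15.5%, Harborview 669/2451 = 27.3% → Harborview
Mild: Unity 74/89 = 83.1%, Harborview 103/110 = 93.6% → Harborview
Severe: Unity 254/922 = 27.5%, Harborview 182/572 = 31.8% → Harborview
Moderate: Unity 393/887 = 44.3%, Harborview 377/661 = 57.0% → Harborview
Overall: Unity 1148/4645 = 24.7%, Harborview 1331/3794 = 35.1% → Harborview
Harborview wins overall and in every case group — no reversal.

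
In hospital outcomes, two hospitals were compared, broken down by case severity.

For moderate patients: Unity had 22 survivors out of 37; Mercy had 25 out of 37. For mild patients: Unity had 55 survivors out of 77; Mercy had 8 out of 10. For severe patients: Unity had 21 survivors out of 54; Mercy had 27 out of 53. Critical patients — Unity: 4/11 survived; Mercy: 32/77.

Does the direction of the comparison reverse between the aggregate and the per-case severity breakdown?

Yes

Moderate: Unity 22/37 = 59.5%, Mercy 25/37 = 67.6% → Mercy
Mild: Unity 55/77 = 71.4%, Mercy 8/10 = 80.0% → Mercy
Severe: Unity 21/54 = 38.9%, Mercy 27/53 = 50.9% → Mercy
Critical: Unity 4/11 = 36.4%, Mercy 32/77 = 41.6% → Mercy
Overall: Unity 102/179 = 57.0%, Mercy 92/177 = 52.0% → Unity
Mercy wins each case group but Unity wins overall — the comparison reverses. Mercy's patients skew toward critical, which has a lower base rate.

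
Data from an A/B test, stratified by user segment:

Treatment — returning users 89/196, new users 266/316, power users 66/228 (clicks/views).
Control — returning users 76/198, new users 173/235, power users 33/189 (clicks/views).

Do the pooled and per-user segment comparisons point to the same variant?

Returning users: Treatment 89/196 = 45.4%, Control 76/198 = 38.4% → Treatment
New users: Treatment 266/316 = 84.2%, Control 173/235 = 73.6% → Treatment
Power users: Treatment 66/228 = 28.9%, Control 33/189 = 17.5% → Treatment
Overall: Treatment 421/740 = 56.9%, Control 282/622 = 45.3% → Treatment
Treatment wins overall and in every user group — no reversal.

Yes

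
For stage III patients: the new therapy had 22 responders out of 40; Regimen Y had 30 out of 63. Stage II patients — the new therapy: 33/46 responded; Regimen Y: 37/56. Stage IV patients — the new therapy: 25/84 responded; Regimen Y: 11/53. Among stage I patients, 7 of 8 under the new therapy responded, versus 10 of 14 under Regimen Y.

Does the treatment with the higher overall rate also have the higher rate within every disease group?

Stage III: the new therapy 22/40 = 55.0%, Regimen Y 30/63 = 47.6% → the new therapy
Stage II: the new therapy 33/46 = 71.7%, Regimen Y 37/56 = 66.1% → the new therapy
Stage IV: the new therapy 25/84 = 29.8%, Regimen Y 11/53 = 20.8% → the new therapy
Stage I: the new therapy 7/8 = 87.5%, Regimen Y 10/14 = 71.4% → the new therapy
Overall: the new therapy 87/178 = 48.9%, Regimen Y 88/186 = 47.3% → the new therapy
The new therapy wins overall and in every disease group — no reversal.

Yes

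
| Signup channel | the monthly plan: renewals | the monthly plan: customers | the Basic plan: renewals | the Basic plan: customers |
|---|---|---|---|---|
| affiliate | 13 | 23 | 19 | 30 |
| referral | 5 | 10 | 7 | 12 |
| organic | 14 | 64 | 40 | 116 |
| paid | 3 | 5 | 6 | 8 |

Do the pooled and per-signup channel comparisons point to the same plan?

Yes

Affiliate: the monthly plan 13/23 = 56.5%, the Basic plan 19/30 = 63.3% → the Basic plan
Referral: the monthly plan 5/10 = 50.0%, the Basic plan 7/12 = 58.3% → the Basic plan
Organic: the monthly plan 14/64 = 21.9%, the Basic plan 40/116 = 34.5% → the Basic plan
Paid: the monthly plan 3/5 = 60.0%, the Basic plan 6/8 = 75.0% → the Basic plan
Overall: the monthly plan 35/102 = 34.3%, the Basic plan 72/166 = 43.4% → the Basic plan
The Basic plan wins overall and in every signup group — no reversal.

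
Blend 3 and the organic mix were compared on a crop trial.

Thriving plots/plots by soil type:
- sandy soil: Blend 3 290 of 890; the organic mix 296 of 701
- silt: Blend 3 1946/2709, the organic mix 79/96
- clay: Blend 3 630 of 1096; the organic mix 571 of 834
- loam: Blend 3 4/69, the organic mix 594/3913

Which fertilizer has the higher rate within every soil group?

the organic mix

Sandy soil: Blend 3 290/890 = 32.6%, the organic mix 296/701 = 42.2% → the organic mix
Silt: Blend 3 1946/2709 = 71.8%, the organic mix 79/96 = 82.3% → the organic mix
Clay: Blend 3 630/1096 = 57.5%, the organic mix 571/834 = 68.5% → the organic mix
Loam: Blend 3 4/69 = 5.8%, the organic mix 594/3913 = 15.2% → the organic mix
The organic mix has the higher rate in all 4 groups.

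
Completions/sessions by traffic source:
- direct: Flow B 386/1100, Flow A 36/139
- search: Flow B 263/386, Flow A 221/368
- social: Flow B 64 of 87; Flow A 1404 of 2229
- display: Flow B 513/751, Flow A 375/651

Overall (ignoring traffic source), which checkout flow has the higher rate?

Flow A

Direct: Flow B 386/1100 = 35.1%, Flow A 36/139 = 25.9% → Flow B
Search: Flow B 263/386 = 68.1%, Flow A 221/368 = 60.1% → Flow B
Social: Flow B 64/87 = 73.6%, Flow A 1404/2229 = 63.0% → Flow B
Display: Flow B 513/751 = 68.3%, Flow A 375/651 = 57.6% → Flow B
Overall: Flow B 1226/2324 = 52.8%, Flow A 2036/3387 = 60.1% → Flow A
(Flow B wins every traffic group but Flow A wins overall — Flow B's sessions skew toward the low-rate direct group.)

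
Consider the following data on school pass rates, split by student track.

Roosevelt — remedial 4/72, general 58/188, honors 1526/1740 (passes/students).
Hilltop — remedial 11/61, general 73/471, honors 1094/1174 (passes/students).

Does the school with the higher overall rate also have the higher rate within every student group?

Remedial: Roosevelt 4/72 = 5.6%, Hilltop 11/61 = 18.0% → Hilltop
General: Roosevelt 58/188 = 30.9%, Hilltop 73/471 = 15.5% → Roosevelt
Honors: Roosevelt 1526/1740 = 87.7%, Hilltop 1094/1174 = 93.2% → Hilltop
Overall: Roosevelt 1588/2000 = 79.4%, Hilltop 1178/1706 = 69.1% → Roosevelt
Neither sweeps: Roosevelt wins 1 of 3 groups, Hilltop wins 2. Roosevelt wins overall but not every group — no Simpson reversal.

No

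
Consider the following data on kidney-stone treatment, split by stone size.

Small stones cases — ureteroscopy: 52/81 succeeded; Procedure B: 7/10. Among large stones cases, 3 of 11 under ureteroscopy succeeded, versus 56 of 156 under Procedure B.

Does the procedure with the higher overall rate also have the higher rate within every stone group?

No

Small stones: ureteroscopy 52/81 = 64.2%, Procedure B 7/10 = 70.0% → Procedure B
Large stones: ureteroscopy 3/11 = 27.3%, Procedure B 56/156 = 35.9% → Procedure B
Overall: ureteroscopy 55/92 = 59.8%, Procedure B 63/166 = 38.0% → ureteroscopy
Procedure B wins each stone group but ureteroscopy wins overall — the comparison reverses. Procedure B's cases skew toward large stones, which has a lower base rate.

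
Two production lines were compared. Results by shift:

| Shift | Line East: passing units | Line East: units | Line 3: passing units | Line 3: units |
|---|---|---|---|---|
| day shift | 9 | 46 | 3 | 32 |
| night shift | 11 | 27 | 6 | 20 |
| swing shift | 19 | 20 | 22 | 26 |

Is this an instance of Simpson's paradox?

Day shift: Line East 9/46 = 19.6%, Line 3 3/32 = 9.4% → Line East
Night shift: Line East 11/27 = 40.7%, Line 3 6/20 = 30.0% → Line East
Swing shift: Line East 19/20 = 95.0%, Line 3 22/26 = 84.6% → Line East
Overall: Line East 39/93 = 41.9%, Line 3 31/78 = 39.7% → Line East
Line East wins overall and in every shift group — no reversal.

No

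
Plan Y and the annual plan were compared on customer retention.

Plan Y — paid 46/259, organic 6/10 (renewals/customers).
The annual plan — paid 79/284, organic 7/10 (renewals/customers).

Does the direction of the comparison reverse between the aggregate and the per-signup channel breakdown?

No

Paid: Plan Y 46/259 = 17.8%, the annual plan 79/284 = 27.8% → the annual plan
Organic: Plan Y 6/10 = 60.0%, the annual plan 7/10 = 70.0% → the annual plan
Overall: Plan Y 52/269 = 19.3%, the annual plan 86/294 = 29.3% → the annual plan
The annual plan wins overall and in every signup group — no reversal.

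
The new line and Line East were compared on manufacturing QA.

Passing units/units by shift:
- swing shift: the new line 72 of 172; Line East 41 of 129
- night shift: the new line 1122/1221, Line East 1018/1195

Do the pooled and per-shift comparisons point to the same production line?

Yes

Swing shift: the new line 72/172 = 41.9%, Line East 41/129 = 31.8% → the new line
Night shift: the new line 1122/1221 = 91.9%, Line East 1018/1195 = 85.2% → the new line
Overall: the new line 1194/1393 = 85.7%, Line East 1059/1324 = 80.0% → the new line
The new line wins overall and in every shift group — no reversal.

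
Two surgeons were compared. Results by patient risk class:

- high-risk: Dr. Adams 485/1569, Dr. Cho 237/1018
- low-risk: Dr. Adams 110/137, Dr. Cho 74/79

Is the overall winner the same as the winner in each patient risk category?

No

High-risk: Dr. Adams 485/1569 = 30.9%, Dr. Cho 237/1018 = 23.3% → Dr. Adams
Low-risk: Dr. Adams 110/137 = 80.3%, Dr. Cho 74/79 = 93.7% → Dr. Cho
Overall: Dr. Adams 595/1706 = 34.9%, Dr. Cho 311/1097 = 28.4% → Dr. Adams
Neither sweeps: Dr. Adams wins 1 of 2 groups, Dr. Cho wins 1. Dr. Adams wins overall but not every group — no Simpson reversal.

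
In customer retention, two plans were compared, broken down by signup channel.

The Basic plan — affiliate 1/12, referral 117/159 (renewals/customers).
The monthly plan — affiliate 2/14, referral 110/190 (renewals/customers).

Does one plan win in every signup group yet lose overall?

Affiliate: the Basic plan 1/12 = 8.3%, the monthly plan 2/14 = 14.3% → the monthly plan
Referral: the Basic plan 117/159 = 73.6%, the monthly plan 110/190 = 57.9% → the Basic plan
Overall: the Basic plan 118/171 = 69.0%, the monthly plan 112/204 = 54.9% → the Basic plan
Neither sweeps: the Basic plan wins 1 of 2 groups, the monthly plan wins 1. The Basic plan wins overall but not every group — no Simpson reversal.

No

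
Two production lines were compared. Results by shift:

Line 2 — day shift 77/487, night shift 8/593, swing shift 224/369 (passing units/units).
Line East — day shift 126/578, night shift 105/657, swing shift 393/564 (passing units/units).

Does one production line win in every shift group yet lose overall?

Day shift: Line 2 77/487 = 15.8%, Line East 126/578 = 21.8% → Line East
Night shift: Line 2 8/593 = 1.3%, Line East 105/657 = 16.0% → Line East
Swing shift: Line 2 224/369 = 60.7%, Line East 393/564 = 69.7% → Line East
Overall: Line 2 309/1449 = 21.3%, Line East 624/1799 = 34.7% → Line East
Line East wins overall and in every shift group — no reversal.

No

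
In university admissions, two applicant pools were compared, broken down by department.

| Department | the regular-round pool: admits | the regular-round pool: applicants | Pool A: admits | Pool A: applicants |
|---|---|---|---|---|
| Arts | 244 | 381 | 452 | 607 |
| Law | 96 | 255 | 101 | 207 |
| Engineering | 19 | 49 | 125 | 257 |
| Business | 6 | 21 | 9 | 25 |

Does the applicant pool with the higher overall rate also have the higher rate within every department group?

Arts: the regular-round pool 244/381 = 64.0%, Pool A 452/607 = 74.5% → Pool A
Law: the regular-round pool 96/255 = 37.6%, Pool A 101/207 = 48.8% → Pool A
Engineering: the regular-round pool 19/49 = 38.8%, Pool A 125/257 = 48.6% → Pool A
Business: the regular-round pool 6/21 = 28.6%, Pool A 9/25 = 36.0% → Pool A
Overall: the regular-round pool 365/706 = 51.7%, Pool A 687/1096 = 62.7% → Pool A
Pool A wins overall and in every department group — no reversal.

Yes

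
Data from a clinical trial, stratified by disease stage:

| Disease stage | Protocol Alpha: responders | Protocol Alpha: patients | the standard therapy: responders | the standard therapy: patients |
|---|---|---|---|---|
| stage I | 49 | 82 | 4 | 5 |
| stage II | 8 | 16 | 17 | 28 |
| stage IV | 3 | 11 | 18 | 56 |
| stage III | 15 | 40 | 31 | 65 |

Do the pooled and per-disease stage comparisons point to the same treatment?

Stage I: Protocol Alpha 49/82 = 59.8%, the standard therapy 4/5 = 80.0% → the standard therapy
Stage II: Protocol Alpha 8/16 = 50.0%, the standard therapy 17/28 = 60.7% → the standard therapy
Stage IV: Protocol Alpha 3/11 = 27.3%, the standard therapy 18/56 = 32.1% → the standard therapy
Stage III: Protocol Alpha 15/40 = 37.5%, the standard therapy 31/65 = 47.7% → the standard therapy
Overall: Protocol Alpha 75/149 = 50.3%, the standard therapy 70/154 = 45.5% → Protocol Alpha
The standard therapy wins each disease group but Protocol Alpha wins overall — the comparison reverses. The standard therapy's patients skew toward stage IV, which has a lower base rate.

No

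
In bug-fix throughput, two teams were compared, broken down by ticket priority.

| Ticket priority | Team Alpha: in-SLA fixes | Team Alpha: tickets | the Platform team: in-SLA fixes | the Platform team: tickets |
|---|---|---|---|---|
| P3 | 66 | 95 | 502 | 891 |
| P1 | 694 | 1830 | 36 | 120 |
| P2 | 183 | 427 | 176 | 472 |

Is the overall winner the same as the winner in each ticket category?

No

P3: Team Alpha 66/95 = 69.5%, the Platform team 502/891 = 56.3% → Team Alpha
P1: Team Alpha 694/1830 = 37.9%, the Platform team 36/120 = 30.0% → Team Alpha
P2: Team Alpha 183/427 = 42.9%, the Platform team 176/472 = 37.3% → Team Alpha
Overall: Team Alpha 943/2352 = 40.1%, the Platform team 714/1483 = 48.1% → the Platform team
Team Alpha wins each ticket group but the Platform team wins overall — the comparison reverses. Team Alpha's tickets skew toward P1, which has a lower base rate.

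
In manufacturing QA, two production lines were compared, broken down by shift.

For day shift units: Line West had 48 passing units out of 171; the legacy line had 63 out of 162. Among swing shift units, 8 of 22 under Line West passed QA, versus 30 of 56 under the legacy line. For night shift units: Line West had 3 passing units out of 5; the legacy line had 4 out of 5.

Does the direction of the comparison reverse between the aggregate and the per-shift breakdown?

Day shift: Line West 48/171 = 28.1%, the legacy line 63/162 = 38.9% → the legacy line
Swing shift: Line West 8/22 = 36.4%, the legacy line 30/56 = 53.6% → the legacy line
Night shift: Line West 3/5 = 60.0%, the legacy line 4/5 = 80.0% → the legacy line
Overall: Line West 59/198 = 29.8%, the legacy line 97/223 = 43.5% → the legacy line
The legacy line wins overall and in every shift group — no reversal.

No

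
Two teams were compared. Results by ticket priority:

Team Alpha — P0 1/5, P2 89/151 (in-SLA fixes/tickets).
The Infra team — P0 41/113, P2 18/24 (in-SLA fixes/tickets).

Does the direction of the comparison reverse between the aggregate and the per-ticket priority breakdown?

Yes

P0: Team Alpha 1/5 = 20.0%, the Infra team 41/113 = 36.3% → the Infra team
P2: Team Alpha 89/151 = 58.9%, the Infra team 18/24 = 75.0% → the Infra team
Overall: Team Alpha 90/156 = 57.7%, the Infra team 59/137 = 43.1% → Team Alpha
The Infra team wins each ticket group but Team Alpha wins overall — the comparison reverses. The Infra team's tickets skew toward P0, which has a lower base rate.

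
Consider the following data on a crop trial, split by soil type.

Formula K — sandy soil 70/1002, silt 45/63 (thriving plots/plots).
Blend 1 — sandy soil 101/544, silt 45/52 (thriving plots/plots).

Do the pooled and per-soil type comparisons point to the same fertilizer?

Sandy soil: Formula K 70/1002 = 7.0%, Blend 1 101/544 = 18.6% → Blend 1
Silt: Formula K 45/63 = 71.4%, Blend 1 45/52 = 86.5% → Blend 1
Overall: Formula K 115/1065 = 10.8%, Blend 1 146/596 = 24.5% → Blend 1
Blend 1 wins overall and in every soil group — no reversal.

Yes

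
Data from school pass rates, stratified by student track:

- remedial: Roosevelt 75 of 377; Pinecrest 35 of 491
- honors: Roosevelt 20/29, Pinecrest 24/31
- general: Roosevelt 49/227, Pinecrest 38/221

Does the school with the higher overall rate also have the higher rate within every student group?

No

Remedial: Roosevelt 75/377 = 19.9%, Pinecrest 35/491 = 7.1% → Roosevelt
Honors: Roosevelt 20/29 = 69.0%, Pinecrest 24/31 = 77.4% → Pinecrest
General: Roosevelt 49/227 = 21.6%, Pinecrest 38/221 = 17.2% → Roosevelt
Overall: Roosevelt 144/633 = 22.7%, Pinecrest 97/743 = 13.1% → Roosevelt
Neither sweeps: Roosevelt wins 2 of 3 groups, Pinecrest wins 1. Roosevelt wins overall but not every group — no Simpson reversal.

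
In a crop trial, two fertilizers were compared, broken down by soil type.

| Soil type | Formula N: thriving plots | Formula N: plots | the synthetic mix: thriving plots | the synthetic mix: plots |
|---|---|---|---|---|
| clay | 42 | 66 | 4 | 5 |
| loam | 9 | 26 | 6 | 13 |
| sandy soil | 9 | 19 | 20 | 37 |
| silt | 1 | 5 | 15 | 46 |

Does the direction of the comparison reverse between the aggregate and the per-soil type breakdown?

Clay: Formula N 42/66 = 63.6%, the synthetic mix 4/5 = 80.0% → the synthetic mix
Loam: Formula N 9/26 = 34.6%, the synthetic mix 6/13 = 46.2% → the synthetic mix
Sandy soil: Formula N 9/19 = 47.4%, the synthetic mix 20/37 = 54.1% → the synthetic mix
Silt: Formula N 1/5 = 20.0%, the synthetic mix 15/46 = 32.6% → the synthetic mix
Overall: Formula N 61/116 = 52.6%, the synthetic mix 45/101 = 44.6% → Formula N
The synthetic mix wins each soil group but Formula N wins overall — the comparison reverses. The synthetic mix's plots skew toward silt, which has a lower base rate.

Yes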